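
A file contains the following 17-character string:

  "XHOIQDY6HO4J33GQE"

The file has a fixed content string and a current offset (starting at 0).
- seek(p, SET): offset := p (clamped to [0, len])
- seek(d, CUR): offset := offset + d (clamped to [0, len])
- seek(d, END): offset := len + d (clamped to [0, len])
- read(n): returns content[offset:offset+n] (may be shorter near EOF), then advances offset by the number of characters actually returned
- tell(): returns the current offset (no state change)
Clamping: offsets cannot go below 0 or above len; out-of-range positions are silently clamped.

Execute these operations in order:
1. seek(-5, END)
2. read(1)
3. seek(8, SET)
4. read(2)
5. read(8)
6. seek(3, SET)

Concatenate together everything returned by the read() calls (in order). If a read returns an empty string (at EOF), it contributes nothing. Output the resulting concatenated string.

Answer: 3HO4J33GQE

Derivation:
After 1 (seek(-5, END)): offset=12
After 2 (read(1)): returned '3', offset=13
After 3 (seek(8, SET)): offset=8
After 4 (read(2)): returned 'HO', offset=10
After 5 (read(8)): returned '4J33GQE', offset=17
After 6 (seek(3, SET)): offset=3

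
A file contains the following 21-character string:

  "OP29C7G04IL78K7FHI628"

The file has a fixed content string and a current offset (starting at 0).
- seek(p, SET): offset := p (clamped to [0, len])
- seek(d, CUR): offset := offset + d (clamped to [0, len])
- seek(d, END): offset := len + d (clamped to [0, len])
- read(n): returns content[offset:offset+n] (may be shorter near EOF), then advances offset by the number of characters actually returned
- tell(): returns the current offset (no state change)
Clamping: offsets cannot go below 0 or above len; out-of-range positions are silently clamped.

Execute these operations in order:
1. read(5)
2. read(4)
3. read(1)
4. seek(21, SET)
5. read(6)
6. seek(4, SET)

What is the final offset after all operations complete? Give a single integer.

Answer: 4

Derivation:
After 1 (read(5)): returned 'OP29C', offset=5
After 2 (read(4)): returned '7G04', offset=9
After 3 (read(1)): returned 'I', offset=10
After 4 (seek(21, SET)): offset=21
After 5 (read(6)): returned '', offset=21
After 6 (seek(4, SET)): offset=4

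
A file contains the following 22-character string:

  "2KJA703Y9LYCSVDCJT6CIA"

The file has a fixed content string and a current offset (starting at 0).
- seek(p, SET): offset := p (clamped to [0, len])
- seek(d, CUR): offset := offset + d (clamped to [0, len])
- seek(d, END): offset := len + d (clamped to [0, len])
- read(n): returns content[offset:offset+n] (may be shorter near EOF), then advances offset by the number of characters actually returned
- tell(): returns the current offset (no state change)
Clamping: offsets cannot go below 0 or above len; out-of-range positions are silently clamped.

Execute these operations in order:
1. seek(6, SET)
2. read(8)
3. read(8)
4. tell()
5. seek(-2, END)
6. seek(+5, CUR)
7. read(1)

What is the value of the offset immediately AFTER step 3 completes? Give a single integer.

Answer: 22

Derivation:
After 1 (seek(6, SET)): offset=6
After 2 (read(8)): returned '3Y9LYCSV', offset=14
After 3 (read(8)): returned 'DCJT6CIA', offset=22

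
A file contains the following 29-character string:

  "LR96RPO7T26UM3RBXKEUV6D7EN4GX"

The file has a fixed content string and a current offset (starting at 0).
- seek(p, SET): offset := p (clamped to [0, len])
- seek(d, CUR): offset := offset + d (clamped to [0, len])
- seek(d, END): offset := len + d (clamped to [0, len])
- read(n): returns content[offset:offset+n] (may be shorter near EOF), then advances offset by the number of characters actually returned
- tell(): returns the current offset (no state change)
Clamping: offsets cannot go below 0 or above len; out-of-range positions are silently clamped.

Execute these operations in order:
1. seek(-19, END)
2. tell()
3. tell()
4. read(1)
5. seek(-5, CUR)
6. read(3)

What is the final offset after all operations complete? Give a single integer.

After 1 (seek(-19, END)): offset=10
After 2 (tell()): offset=10
After 3 (tell()): offset=10
After 4 (read(1)): returned '6', offset=11
After 5 (seek(-5, CUR)): offset=6
After 6 (read(3)): returned 'O7T', offset=9

Answer: 9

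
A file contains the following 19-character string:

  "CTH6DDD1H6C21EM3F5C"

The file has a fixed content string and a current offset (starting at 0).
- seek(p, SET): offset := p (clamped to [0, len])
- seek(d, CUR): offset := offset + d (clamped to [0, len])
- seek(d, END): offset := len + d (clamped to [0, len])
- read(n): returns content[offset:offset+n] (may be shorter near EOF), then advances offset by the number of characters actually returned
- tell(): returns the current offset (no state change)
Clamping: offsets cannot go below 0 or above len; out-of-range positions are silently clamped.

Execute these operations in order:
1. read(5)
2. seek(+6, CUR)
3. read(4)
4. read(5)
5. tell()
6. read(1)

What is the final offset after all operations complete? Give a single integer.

After 1 (read(5)): returned 'CTH6D', offset=5
After 2 (seek(+6, CUR)): offset=11
After 3 (read(4)): returned '21EM', offset=15
After 4 (read(5)): returned '3F5C', offset=19
After 5 (tell()): offset=19
After 6 (read(1)): returned '', offset=19

Answer: 19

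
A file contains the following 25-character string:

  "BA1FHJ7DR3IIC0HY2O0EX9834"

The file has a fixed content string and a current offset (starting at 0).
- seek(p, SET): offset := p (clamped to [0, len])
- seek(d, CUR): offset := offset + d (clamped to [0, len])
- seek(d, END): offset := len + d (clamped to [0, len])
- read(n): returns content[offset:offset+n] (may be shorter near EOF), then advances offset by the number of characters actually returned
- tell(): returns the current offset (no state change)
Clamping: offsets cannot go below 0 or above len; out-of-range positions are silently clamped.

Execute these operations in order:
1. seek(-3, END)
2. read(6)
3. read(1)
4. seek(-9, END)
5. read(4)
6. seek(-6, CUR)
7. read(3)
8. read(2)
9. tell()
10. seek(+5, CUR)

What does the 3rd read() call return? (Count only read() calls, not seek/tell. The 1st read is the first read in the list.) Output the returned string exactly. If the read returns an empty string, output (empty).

Answer: 2O0E

Derivation:
After 1 (seek(-3, END)): offset=22
After 2 (read(6)): returned '834', offset=25
After 3 (read(1)): returned '', offset=25
After 4 (seek(-9, END)): offset=16
After 5 (read(4)): returned '2O0E', offset=20
After 6 (seek(-6, CUR)): offset=14
After 7 (read(3)): returned 'HY2', offset=17
After 8 (read(2)): returned 'O0', offset=19
After 9 (tell()): offset=19
After 10 (seek(+5, CUR)): offset=24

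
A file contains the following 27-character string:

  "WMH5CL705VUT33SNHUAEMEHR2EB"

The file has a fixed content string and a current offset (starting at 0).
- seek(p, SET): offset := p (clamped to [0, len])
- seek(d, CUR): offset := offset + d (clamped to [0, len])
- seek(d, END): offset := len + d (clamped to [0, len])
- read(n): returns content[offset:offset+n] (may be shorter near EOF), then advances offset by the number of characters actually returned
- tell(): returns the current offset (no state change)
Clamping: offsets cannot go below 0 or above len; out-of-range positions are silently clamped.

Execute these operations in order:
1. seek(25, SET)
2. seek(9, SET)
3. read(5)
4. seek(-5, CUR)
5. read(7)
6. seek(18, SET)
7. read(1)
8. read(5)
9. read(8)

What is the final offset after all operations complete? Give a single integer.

Answer: 27

Derivation:
After 1 (seek(25, SET)): offset=25
After 2 (seek(9, SET)): offset=9
After 3 (read(5)): returned 'VUT33', offset=14
After 4 (seek(-5, CUR)): offset=9
After 5 (read(7)): returned 'VUT33SN', offset=16
After 6 (seek(18, SET)): offset=18
After 7 (read(1)): returned 'A', offset=19
After 8 (read(5)): returned 'EMEHR', offset=24
After 9 (read(8)): returned '2EB', offset=27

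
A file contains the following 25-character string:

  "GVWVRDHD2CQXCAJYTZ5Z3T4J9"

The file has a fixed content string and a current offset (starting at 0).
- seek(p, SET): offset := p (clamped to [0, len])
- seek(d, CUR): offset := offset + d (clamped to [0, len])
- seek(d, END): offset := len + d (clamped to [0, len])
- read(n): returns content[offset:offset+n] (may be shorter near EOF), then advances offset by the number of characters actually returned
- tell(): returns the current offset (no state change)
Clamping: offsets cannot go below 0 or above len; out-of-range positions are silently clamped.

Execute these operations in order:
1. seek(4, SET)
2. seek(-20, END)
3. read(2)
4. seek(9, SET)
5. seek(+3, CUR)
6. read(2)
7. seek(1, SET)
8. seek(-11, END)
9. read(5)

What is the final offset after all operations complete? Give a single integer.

After 1 (seek(4, SET)): offset=4
After 2 (seek(-20, END)): offset=5
After 3 (read(2)): returned 'DH', offset=7
After 4 (seek(9, SET)): offset=9
After 5 (seek(+3, CUR)): offset=12
After 6 (read(2)): returned 'CA', offset=14
After 7 (seek(1, SET)): offset=1
After 8 (seek(-11, END)): offset=14
After 9 (read(5)): returned 'JYTZ5', offset=19

Answer: 19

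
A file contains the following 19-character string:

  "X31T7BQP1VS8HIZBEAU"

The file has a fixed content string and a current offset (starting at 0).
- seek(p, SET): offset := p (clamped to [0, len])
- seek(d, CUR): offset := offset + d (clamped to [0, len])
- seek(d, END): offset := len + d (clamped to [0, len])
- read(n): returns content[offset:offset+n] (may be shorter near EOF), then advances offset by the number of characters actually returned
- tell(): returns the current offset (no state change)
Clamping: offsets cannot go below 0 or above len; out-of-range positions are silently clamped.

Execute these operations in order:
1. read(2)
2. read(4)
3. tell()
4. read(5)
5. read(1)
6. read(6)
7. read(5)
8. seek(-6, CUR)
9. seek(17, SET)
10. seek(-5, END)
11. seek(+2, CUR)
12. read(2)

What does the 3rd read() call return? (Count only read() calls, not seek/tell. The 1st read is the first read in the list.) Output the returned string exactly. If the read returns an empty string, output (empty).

After 1 (read(2)): returned 'X3', offset=2
After 2 (read(4)): returned '1T7B', offset=6
After 3 (tell()): offset=6
After 4 (read(5)): returned 'QP1VS', offset=11
After 5 (read(1)): returned '8', offset=12
After 6 (read(6)): returned 'HIZBEA', offset=18
After 7 (read(5)): returned 'U', offset=19
After 8 (seek(-6, CUR)): offset=13
After 9 (seek(17, SET)): offset=17
After 10 (seek(-5, END)): offset=14
After 11 (seek(+2, CUR)): offset=16
After 12 (read(2)): returned 'EA', offset=18

Answer: QP1VS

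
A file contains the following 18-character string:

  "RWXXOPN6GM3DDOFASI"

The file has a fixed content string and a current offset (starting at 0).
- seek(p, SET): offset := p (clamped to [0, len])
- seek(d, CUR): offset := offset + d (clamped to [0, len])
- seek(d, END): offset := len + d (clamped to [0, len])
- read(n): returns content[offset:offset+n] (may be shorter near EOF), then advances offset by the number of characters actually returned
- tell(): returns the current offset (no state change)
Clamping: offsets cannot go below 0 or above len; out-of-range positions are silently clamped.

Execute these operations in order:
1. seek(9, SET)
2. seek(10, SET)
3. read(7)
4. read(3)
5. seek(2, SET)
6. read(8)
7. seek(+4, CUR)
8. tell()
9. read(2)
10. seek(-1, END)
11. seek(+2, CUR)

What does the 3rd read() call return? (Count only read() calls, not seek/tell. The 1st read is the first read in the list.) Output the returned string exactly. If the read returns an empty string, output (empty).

After 1 (seek(9, SET)): offset=9
After 2 (seek(10, SET)): offset=10
After 3 (read(7)): returned '3DDOFAS', offset=17
After 4 (read(3)): returned 'I', offset=18
After 5 (seek(2, SET)): offset=2
After 6 (read(8)): returned 'XXOPN6GM', offset=10
After 7 (seek(+4, CUR)): offset=14
After 8 (tell()): offset=14
After 9 (read(2)): returned 'FA', offset=16
After 10 (seek(-1, END)): offset=17
After 11 (seek(+2, CUR)): offset=18

Answer: XXOPN6GM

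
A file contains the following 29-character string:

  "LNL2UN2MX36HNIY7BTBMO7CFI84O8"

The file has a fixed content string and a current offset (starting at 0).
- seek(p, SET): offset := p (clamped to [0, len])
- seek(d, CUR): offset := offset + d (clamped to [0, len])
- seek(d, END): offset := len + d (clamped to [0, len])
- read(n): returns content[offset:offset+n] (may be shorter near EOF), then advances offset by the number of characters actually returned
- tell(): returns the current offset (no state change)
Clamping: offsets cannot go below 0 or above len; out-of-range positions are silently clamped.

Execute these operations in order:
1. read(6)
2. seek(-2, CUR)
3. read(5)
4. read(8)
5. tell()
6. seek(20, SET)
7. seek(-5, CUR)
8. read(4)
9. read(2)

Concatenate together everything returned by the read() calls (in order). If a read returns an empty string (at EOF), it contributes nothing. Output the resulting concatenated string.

After 1 (read(6)): returned 'LNL2UN', offset=6
After 2 (seek(-2, CUR)): offset=4
After 3 (read(5)): returned 'UN2MX', offset=9
After 4 (read(8)): returned '36HNIY7B', offset=17
After 5 (tell()): offset=17
After 6 (seek(20, SET)): offset=20
After 7 (seek(-5, CUR)): offset=15
After 8 (read(4)): returned '7BTB', offset=19
After 9 (read(2)): returned 'MO', offset=21

Answer: LNL2UNUN2MX36HNIY7B7BTBMO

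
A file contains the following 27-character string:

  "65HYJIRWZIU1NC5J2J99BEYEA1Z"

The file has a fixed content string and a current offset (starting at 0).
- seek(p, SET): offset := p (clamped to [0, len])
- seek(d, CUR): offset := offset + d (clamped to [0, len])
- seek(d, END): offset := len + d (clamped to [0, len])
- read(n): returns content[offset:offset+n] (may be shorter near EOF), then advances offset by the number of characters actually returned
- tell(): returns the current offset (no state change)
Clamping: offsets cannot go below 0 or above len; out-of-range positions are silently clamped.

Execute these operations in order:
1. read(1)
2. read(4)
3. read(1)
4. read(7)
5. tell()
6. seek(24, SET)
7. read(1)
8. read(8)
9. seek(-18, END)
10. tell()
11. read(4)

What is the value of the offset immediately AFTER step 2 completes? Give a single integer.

After 1 (read(1)): returned '6', offset=1
After 2 (read(4)): returned '5HYJ', offset=5

Answer: 5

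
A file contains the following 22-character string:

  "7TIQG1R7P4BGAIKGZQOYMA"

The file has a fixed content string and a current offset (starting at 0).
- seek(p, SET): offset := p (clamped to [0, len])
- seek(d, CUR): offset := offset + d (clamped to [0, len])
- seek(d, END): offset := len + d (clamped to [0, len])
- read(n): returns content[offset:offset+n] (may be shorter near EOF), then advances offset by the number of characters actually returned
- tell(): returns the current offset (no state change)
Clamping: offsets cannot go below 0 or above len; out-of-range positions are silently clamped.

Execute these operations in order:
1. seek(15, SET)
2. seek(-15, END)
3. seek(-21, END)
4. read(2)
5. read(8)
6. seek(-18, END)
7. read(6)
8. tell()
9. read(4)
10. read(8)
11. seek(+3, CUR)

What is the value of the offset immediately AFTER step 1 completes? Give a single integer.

After 1 (seek(15, SET)): offset=15

Answer: 15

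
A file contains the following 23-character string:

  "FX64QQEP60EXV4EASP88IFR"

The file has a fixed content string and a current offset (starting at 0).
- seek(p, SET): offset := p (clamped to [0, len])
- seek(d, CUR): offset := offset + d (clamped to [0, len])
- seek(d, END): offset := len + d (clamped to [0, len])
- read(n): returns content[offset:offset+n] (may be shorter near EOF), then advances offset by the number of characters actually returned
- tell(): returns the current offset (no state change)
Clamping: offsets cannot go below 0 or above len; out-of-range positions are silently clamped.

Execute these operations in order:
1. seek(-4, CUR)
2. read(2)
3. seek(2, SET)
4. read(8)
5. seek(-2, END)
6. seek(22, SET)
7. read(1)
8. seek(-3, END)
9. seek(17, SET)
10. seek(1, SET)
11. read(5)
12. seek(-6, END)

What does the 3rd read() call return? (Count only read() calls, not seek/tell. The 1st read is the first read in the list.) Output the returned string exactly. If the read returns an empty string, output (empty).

After 1 (seek(-4, CUR)): offset=0
After 2 (read(2)): returned 'FX', offset=2
After 3 (seek(2, SET)): offset=2
After 4 (read(8)): returned '64QQEP60', offset=10
After 5 (seek(-2, END)): offset=21
After 6 (seek(22, SET)): offset=22
After 7 (read(1)): returned 'R', offset=23
After 8 (seek(-3, END)): offset=20
After 9 (seek(17, SET)): offset=17
After 10 (seek(1, SET)): offset=1
After 11 (read(5)): returned 'X64QQ', offset=6
After 12 (seek(-6, END)): offset=17

Answer: R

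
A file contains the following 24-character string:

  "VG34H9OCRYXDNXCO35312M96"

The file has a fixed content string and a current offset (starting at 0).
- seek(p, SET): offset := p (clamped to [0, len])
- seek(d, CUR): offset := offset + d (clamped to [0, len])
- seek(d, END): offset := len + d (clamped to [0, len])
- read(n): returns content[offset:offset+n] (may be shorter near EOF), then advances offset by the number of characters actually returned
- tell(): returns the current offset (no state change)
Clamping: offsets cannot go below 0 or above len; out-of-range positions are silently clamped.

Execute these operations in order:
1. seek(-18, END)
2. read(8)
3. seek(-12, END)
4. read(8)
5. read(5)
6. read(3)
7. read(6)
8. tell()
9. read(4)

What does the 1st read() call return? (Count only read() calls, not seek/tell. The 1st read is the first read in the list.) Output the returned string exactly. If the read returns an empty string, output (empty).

After 1 (seek(-18, END)): offset=6
After 2 (read(8)): returned 'OCRYXDNX', offset=14
After 3 (seek(-12, END)): offset=12
After 4 (read(8)): returned 'NXCO3531', offset=20
After 5 (read(5)): returned '2M96', offset=24
After 6 (read(3)): returned '', offset=24
After 7 (read(6)): returned '', offset=24
After 8 (tell()): offset=24
After 9 (read(4)): returned '', offset=24

Answer: OCRYXDNX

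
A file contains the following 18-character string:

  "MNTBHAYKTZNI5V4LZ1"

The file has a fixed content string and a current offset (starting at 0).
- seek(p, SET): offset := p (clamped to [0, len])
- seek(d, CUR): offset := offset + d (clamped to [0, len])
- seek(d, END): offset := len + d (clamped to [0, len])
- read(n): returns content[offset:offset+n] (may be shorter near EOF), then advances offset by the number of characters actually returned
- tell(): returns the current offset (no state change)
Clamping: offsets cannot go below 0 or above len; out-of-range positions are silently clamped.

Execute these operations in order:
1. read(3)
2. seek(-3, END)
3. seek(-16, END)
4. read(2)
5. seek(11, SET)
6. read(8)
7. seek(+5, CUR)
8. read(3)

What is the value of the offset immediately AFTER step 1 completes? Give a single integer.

After 1 (read(3)): returned 'MNT', offset=3

Answer: 3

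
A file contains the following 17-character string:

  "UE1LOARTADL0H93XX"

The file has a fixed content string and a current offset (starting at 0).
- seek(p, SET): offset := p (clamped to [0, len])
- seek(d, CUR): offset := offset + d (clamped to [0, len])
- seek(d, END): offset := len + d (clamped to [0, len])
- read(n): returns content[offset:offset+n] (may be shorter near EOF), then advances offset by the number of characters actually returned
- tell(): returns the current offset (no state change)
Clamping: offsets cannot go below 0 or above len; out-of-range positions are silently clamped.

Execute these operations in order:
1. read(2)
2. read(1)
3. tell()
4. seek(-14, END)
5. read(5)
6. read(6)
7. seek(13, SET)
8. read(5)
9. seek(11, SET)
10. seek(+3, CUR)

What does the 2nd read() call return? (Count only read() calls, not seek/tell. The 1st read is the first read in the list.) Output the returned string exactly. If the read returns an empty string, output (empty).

Answer: 1

Derivation:
After 1 (read(2)): returned 'UE', offset=2
After 2 (read(1)): returned '1', offset=3
After 3 (tell()): offset=3
After 4 (seek(-14, END)): offset=3
After 5 (read(5)): returned 'LOART', offset=8
After 6 (read(6)): returned 'ADL0H9', offset=14
After 7 (seek(13, SET)): offset=13
After 8 (read(5)): returned '93XX', offset=17
After 9 (seek(11, SET)): offset=11
After 10 (seek(+3, CUR)): offset=14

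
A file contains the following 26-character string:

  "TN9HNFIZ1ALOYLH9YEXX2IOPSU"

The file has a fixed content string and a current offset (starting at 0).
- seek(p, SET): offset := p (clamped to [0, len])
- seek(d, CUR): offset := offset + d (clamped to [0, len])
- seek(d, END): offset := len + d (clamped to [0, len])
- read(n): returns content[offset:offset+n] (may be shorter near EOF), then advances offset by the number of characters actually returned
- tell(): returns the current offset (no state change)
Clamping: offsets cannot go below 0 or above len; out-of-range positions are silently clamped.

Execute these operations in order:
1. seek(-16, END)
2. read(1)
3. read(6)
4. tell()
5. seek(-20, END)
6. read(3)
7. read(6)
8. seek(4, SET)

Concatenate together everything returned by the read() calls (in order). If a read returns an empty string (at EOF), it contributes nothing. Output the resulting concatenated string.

After 1 (seek(-16, END)): offset=10
After 2 (read(1)): returned 'L', offset=11
After 3 (read(6)): returned 'OYLH9Y', offset=17
After 4 (tell()): offset=17
After 5 (seek(-20, END)): offset=6
After 6 (read(3)): returned 'IZ1', offset=9
After 7 (read(6)): returned 'ALOYLH', offset=15
After 8 (seek(4, SET)): offset=4

Answer: LOYLH9YIZ1ALOYLH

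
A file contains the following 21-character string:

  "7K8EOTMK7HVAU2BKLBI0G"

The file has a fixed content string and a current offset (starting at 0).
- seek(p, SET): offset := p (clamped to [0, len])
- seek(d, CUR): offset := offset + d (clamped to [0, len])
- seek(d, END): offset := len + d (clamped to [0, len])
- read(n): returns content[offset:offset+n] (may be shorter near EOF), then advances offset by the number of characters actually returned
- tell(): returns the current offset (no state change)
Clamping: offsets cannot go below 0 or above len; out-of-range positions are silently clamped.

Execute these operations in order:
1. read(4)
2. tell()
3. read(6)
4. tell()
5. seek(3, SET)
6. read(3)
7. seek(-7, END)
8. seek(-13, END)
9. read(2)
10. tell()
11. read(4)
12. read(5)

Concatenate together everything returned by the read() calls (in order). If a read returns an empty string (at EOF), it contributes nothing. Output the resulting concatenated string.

After 1 (read(4)): returned '7K8E', offset=4
After 2 (tell()): offset=4
After 3 (read(6)): returned 'OTMK7H', offset=10
After 4 (tell()): offset=10
After 5 (seek(3, SET)): offset=3
After 6 (read(3)): returned 'EOT', offset=6
After 7 (seek(-7, END)): offset=14
After 8 (seek(-13, END)): offset=8
After 9 (read(2)): returned '7H', offset=10
After 10 (tell()): offset=10
After 11 (read(4)): returned 'VAU2', offset=14
After 12 (read(5)): returned 'BKLBI', offset=19

Answer: 7K8EOTMK7HEOT7HVAU2BKLBI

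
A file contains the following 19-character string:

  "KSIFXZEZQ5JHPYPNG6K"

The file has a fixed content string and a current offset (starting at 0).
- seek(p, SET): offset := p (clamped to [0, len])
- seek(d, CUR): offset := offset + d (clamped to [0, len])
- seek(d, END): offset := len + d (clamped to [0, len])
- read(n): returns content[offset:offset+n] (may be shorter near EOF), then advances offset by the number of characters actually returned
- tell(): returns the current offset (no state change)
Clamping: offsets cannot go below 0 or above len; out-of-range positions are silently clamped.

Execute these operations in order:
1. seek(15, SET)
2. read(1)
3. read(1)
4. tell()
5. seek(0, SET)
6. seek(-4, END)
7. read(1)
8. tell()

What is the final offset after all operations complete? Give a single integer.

After 1 (seek(15, SET)): offset=15
After 2 (read(1)): returned 'N', offset=16
After 3 (read(1)): returned 'G', offset=17
After 4 (tell()): offset=17
After 5 (seek(0, SET)): offset=0
After 6 (seek(-4, END)): offset=15
After 7 (read(1)): returned 'N', offset=16
After 8 (tell()): offset=16

Answer: 16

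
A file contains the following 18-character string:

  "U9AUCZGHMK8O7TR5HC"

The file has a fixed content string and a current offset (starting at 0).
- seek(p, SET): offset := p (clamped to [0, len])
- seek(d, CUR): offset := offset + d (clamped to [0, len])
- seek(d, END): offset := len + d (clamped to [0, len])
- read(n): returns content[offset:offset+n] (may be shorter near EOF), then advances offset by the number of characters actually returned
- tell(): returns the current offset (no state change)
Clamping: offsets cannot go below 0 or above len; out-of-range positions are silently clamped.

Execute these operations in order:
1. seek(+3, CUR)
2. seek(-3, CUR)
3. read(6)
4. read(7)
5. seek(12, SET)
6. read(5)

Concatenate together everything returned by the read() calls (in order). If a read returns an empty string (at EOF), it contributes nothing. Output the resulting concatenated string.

After 1 (seek(+3, CUR)): offset=3
After 2 (seek(-3, CUR)): offset=0
After 3 (read(6)): returned 'U9AUCZ', offset=6
After 4 (read(7)): returned 'GHMK8O7', offset=13
After 5 (seek(12, SET)): offset=12
After 6 (read(5)): returned '7TR5H', offset=17

Answer: U9AUCZGHMK8O77TR5H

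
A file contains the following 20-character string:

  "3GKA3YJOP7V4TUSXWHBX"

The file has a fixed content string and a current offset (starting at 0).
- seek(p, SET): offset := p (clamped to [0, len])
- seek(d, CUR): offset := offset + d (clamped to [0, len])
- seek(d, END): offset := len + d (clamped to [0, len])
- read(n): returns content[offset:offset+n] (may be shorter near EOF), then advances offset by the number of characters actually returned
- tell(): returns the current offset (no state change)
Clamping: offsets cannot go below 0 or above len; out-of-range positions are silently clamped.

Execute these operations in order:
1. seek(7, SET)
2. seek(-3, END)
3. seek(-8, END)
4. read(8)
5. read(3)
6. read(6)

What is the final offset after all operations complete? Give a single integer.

Answer: 20

Derivation:
After 1 (seek(7, SET)): offset=7
After 2 (seek(-3, END)): offset=17
After 3 (seek(-8, END)): offset=12
After 4 (read(8)): returned 'TUSXWHBX', offset=20
After 5 (read(3)): returned '', offset=20
After 6 (read(6)): returned '', offset=20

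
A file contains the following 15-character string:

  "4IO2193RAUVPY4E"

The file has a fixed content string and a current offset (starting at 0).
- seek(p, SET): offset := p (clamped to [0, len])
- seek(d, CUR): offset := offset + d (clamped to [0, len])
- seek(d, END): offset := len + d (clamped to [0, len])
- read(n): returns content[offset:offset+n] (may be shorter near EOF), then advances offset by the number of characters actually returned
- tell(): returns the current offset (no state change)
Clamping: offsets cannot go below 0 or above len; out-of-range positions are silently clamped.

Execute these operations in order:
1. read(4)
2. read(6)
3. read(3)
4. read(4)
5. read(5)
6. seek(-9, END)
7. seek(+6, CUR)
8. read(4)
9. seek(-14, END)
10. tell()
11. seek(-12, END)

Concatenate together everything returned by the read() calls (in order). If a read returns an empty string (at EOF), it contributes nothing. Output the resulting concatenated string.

After 1 (read(4)): returned '4IO2', offset=4
After 2 (read(6)): returned '193RAU', offset=10
After 3 (read(3)): returned 'VPY', offset=13
After 4 (read(4)): returned '4E', offset=15
After 5 (read(5)): returned '', offset=15
After 6 (seek(-9, END)): offset=6
After 7 (seek(+6, CUR)): offset=12
After 8 (read(4)): returned 'Y4E', offset=15
After 9 (seek(-14, END)): offset=1
After 10 (tell()): offset=1
After 11 (seek(-12, END)): offset=3

Answer: 4IO2193RAUVPY4EY4E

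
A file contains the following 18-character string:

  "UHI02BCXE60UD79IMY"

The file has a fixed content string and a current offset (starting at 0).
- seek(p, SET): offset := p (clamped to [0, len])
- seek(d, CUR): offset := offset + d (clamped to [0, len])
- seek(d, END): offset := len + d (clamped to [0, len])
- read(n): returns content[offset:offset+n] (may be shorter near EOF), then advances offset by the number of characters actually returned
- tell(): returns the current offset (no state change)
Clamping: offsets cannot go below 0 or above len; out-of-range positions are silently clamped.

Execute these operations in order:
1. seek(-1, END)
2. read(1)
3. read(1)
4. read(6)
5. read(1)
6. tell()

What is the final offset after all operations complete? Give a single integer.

After 1 (seek(-1, END)): offset=17
After 2 (read(1)): returned 'Y', offset=18
After 3 (read(1)): returned '', offset=18
After 4 (read(6)): returned '', offset=18
After 5 (read(1)): returned '', offset=18
After 6 (tell()): offset=18

Answer: 18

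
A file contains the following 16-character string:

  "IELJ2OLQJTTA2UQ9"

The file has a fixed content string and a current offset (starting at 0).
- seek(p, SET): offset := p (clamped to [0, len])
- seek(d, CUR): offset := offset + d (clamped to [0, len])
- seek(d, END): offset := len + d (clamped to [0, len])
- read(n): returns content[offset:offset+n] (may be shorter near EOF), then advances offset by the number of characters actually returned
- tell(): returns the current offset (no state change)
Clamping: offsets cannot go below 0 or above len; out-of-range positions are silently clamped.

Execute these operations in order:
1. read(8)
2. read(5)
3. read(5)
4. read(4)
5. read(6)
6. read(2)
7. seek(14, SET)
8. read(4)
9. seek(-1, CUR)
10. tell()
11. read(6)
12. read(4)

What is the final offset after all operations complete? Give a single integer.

After 1 (read(8)): returned 'IELJ2OLQ', offset=8
After 2 (read(5)): returned 'JTTA2', offset=13
After 3 (read(5)): returned 'UQ9', offset=16
After 4 (read(4)): returned '', offset=16
After 5 (read(6)): returned '', offset=16
After 6 (read(2)): returned '', offset=16
After 7 (seek(14, SET)): offset=14
After 8 (read(4)): returned 'Q9', offset=16
After 9 (seek(-1, CUR)): offset=15
After 10 (tell()): offset=15
After 11 (read(6)): returned '9', offset=16
After 12 (read(4)): returned '', offset=16

Answer: 16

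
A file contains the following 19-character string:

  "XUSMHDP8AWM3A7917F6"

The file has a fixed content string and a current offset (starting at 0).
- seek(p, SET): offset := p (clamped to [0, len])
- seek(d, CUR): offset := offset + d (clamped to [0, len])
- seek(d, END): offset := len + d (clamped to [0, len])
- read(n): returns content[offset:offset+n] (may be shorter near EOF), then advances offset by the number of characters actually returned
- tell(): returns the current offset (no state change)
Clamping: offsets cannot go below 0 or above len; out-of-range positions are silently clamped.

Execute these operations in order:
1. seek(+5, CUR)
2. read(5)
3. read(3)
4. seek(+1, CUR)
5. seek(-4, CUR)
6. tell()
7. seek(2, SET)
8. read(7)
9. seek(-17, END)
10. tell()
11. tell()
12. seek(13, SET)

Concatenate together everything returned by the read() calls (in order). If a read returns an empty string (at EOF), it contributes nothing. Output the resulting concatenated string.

Answer: DP8AWM3ASMHDP8A

Derivation:
After 1 (seek(+5, CUR)): offset=5
After 2 (read(5)): returned 'DP8AW', offset=10
After 3 (read(3)): returned 'M3A', offset=13
After 4 (seek(+1, CUR)): offset=14
After 5 (seek(-4, CUR)): offset=10
After 6 (tell()): offset=10
After 7 (seek(2, SET)): offset=2
After 8 (read(7)): returned 'SMHDP8A', offset=9
After 9 (seek(-17, END)): offset=2
After 10 (tell()): offset=2
After 11 (tell()): offset=2
After 12 (seek(13, SET)): offset=13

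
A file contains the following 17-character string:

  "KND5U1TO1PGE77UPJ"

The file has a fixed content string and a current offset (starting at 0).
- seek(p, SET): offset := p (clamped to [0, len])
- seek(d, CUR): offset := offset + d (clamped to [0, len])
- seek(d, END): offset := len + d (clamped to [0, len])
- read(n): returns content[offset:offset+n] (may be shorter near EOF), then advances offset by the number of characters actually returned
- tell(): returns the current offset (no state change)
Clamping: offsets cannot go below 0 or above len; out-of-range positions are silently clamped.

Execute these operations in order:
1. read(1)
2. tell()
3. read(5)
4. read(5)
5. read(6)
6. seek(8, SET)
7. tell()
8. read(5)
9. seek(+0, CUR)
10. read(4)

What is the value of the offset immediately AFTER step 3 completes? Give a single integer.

Answer: 6

Derivation:
After 1 (read(1)): returned 'K', offset=1
After 2 (tell()): offset=1
After 3 (read(5)): returned 'ND5U1', offset=6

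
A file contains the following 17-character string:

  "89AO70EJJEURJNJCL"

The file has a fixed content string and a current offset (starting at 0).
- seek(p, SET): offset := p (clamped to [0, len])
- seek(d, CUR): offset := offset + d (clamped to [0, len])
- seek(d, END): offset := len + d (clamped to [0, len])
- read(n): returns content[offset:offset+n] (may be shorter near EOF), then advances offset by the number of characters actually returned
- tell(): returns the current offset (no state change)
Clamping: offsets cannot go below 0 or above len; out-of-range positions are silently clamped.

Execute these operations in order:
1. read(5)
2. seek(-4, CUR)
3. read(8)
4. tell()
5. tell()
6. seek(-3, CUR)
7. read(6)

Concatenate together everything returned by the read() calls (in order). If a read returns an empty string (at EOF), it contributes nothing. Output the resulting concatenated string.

After 1 (read(5)): returned '89AO7', offset=5
After 2 (seek(-4, CUR)): offset=1
After 3 (read(8)): returned '9AO70EJJ', offset=9
After 4 (tell()): offset=9
After 5 (tell()): offset=9
After 6 (seek(-3, CUR)): offset=6
After 7 (read(6)): returned 'EJJEUR', offset=12

Answer: 89AO79AO70EJJEJJEUR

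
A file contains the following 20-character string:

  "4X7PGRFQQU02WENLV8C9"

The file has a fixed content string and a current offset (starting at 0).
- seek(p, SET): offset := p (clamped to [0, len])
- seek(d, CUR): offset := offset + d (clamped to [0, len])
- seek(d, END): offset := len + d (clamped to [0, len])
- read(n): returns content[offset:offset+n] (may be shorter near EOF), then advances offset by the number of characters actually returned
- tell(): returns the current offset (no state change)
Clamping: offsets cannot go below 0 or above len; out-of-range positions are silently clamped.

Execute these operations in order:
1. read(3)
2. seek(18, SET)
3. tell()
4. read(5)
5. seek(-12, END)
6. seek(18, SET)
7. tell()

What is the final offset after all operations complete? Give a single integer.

Answer: 18

Derivation:
After 1 (read(3)): returned '4X7', offset=3
After 2 (seek(18, SET)): offset=18
After 3 (tell()): offset=18
After 4 (read(5)): returned 'C9', offset=20
After 5 (seek(-12, END)): offset=8
After 6 (seek(18, SET)): offset=18
After 7 (tell()): offset=18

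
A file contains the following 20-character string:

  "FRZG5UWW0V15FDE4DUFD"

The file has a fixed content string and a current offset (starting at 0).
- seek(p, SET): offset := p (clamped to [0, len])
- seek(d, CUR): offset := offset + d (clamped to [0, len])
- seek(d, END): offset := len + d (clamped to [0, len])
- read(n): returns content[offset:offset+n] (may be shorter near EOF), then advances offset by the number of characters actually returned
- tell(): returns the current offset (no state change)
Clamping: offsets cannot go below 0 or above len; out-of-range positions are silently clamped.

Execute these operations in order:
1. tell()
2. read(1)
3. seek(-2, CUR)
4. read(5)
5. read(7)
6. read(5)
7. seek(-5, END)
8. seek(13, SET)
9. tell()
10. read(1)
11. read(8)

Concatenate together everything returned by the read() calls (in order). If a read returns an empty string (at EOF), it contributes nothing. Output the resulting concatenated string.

After 1 (tell()): offset=0
After 2 (read(1)): returned 'F', offset=1
After 3 (seek(-2, CUR)): offset=0
After 4 (read(5)): returned 'FRZG5', offset=5
After 5 (read(7)): returned 'UWW0V15', offset=12
After 6 (read(5)): returned 'FDE4D', offset=17
After 7 (seek(-5, END)): offset=15
After 8 (seek(13, SET)): offset=13
After 9 (tell()): offset=13
After 10 (read(1)): returned 'D', offset=14
After 11 (read(8)): returned 'E4DUFD', offset=20

Answer: FFRZG5UWW0V15FDE4DDE4DUFD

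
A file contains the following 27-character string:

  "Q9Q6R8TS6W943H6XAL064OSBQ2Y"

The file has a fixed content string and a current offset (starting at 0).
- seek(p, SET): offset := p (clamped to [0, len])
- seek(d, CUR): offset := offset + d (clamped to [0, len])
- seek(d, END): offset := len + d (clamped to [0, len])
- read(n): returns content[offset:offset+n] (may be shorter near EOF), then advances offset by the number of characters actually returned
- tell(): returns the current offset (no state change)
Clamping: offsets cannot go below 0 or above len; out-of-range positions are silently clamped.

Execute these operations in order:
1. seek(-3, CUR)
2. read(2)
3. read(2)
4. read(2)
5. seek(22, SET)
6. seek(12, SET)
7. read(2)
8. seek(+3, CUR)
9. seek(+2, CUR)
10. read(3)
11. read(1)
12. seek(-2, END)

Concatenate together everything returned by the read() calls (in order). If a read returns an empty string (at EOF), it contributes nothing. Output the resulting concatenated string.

Answer: Q9Q6R83H64OS

Derivation:
After 1 (seek(-3, CUR)): offset=0
After 2 (read(2)): returned 'Q9', offset=2
After 3 (read(2)): returned 'Q6', offset=4
After 4 (read(2)): returned 'R8', offset=6
After 5 (seek(22, SET)): offset=22
After 6 (seek(12, SET)): offset=12
After 7 (read(2)): returned '3H', offset=14
After 8 (seek(+3, CUR)): offset=17
After 9 (seek(+2, CUR)): offset=19
After 10 (read(3)): returned '64O', offset=22
After 11 (read(1)): returned 'S', offset=23
After 12 (seek(-2, END)): offset=25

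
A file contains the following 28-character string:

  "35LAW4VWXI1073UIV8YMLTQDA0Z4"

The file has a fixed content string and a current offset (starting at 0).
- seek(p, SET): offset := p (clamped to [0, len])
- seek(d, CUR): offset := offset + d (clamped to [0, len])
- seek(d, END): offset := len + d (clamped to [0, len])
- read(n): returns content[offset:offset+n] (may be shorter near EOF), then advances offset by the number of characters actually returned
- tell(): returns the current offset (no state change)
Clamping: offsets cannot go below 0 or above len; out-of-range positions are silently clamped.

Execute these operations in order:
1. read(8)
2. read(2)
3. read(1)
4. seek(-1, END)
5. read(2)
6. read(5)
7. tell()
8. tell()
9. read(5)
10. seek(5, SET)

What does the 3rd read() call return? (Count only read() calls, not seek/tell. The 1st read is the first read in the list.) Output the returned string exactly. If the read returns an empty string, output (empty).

After 1 (read(8)): returned '35LAW4VW', offset=8
After 2 (read(2)): returned 'XI', offset=10
After 3 (read(1)): returned '1', offset=11
After 4 (seek(-1, END)): offset=27
After 5 (read(2)): returned '4', offset=28
After 6 (read(5)): returned '', offset=28
After 7 (tell()): offset=28
After 8 (tell()): offset=28
After 9 (read(5)): returned '', offset=28
After 10 (seek(5, SET)): offset=5

Answer: 1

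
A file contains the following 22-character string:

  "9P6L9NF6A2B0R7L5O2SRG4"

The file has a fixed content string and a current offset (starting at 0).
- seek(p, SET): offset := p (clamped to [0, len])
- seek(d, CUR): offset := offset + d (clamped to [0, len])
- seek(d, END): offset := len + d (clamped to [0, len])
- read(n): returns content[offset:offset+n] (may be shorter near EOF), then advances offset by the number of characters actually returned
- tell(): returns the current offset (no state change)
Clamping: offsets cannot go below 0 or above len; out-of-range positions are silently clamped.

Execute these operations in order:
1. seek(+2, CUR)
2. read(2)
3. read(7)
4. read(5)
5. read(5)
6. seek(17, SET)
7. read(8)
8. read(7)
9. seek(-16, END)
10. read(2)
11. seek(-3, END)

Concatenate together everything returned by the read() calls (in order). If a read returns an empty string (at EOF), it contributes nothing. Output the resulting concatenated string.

Answer: 6L9NF6A2B0R7L5O2SRG2SRG4F6

Derivation:
After 1 (seek(+2, CUR)): offset=2
After 2 (read(2)): returned '6L', offset=4
After 3 (read(7)): returned '9NF6A2B', offset=11
After 4 (read(5)): returned '0R7L5', offset=16
After 5 (read(5)): returned 'O2SRG', offset=21
After 6 (seek(17, SET)): offset=17
After 7 (read(8)): returned '2SRG4', offset=22
After 8 (read(7)): returned '', offset=22
After 9 (seek(-16, END)): offset=6
After 10 (read(2)): returned 'F6', offset=8
After 11 (seek(-3, END)): offset=19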